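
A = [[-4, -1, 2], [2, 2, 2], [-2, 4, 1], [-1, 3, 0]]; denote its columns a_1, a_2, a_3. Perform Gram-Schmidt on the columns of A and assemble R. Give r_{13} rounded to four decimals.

r_{13} = -1.2000

e_1 = a_1/‖a_1‖ = (-4, 2, -2, -1)/5.0000 = (-0.8000, 0.4000, -0.4000, -0.2000).
r_{13} = e_1·a_3 = -1.2000.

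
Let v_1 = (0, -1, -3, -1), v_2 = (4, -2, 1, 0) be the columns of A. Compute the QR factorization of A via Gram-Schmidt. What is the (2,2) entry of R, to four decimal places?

e_1 = v_1/‖v_1‖ = (0, -1, -3, -1)/3.3166 = (0.0000, -0.3015, -0.9045, -0.3015).
r_{12} = e_1·v_2 = -0.3015.
u_2 = v_2 + 0.3015·e_1 = (4.0000, -2.0909, 0.7273, -0.0909).
r_{22} = ‖u_2‖ = 4.5726.

r_{22} = 4.5726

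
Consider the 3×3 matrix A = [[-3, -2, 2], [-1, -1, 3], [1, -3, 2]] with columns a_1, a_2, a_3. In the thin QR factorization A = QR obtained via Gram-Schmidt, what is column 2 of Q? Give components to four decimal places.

q_2 = (-0.2567, -0.1797, -0.9497)

q_1 = a_1/‖a_1‖ = (-3, -1, 1)/3.3166 = (-0.9045, -0.3015, 0.3015).
r_{12} = q_1·a_2 = 1.2060.
u_2 = a_2 − 1.2060·q_1 = (-0.9091, -0.6364, -3.3636).
‖u_2‖ = 3.5420, so q_2 = (-0.2567, -0.1797, -0.9497).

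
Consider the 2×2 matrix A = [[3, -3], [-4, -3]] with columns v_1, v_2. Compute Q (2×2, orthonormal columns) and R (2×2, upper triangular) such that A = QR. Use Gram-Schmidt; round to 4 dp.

v_1 = (3, -4); ‖v_1‖ = 5.0000, so q_1 = (0.6000, -0.8000).
q_1·v_2 = 0.6000·(-3) + (-0.8000)·(-3) = 0.6000.
u_2 = v_2 − 0.6000·q_1 = (-3.3600, -2.5200).
‖u_2‖ = 4.2000, so q_2 = (-0.8000, -0.6000).

Q = [[0.6000, -0.8000], [-0.8000, -0.6000]], R = [[5.0000, 0.6000], [0.0000, 4.2000]]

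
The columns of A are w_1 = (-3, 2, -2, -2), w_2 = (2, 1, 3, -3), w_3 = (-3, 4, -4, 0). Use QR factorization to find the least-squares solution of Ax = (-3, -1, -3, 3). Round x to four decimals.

x = (0.3056, -1.1296, -0.1574)

w_1 = (-3, 2, -2, -2); ‖w_1‖ = 4.5826, so q_1 = (-0.6547, 0.4364, -0.4364, -0.4364).
q_1·w_2 = (-0.6547)·2 + 0.4364·1 + (-0.4364)·3 + (-0.4364)·(-3) = -0.8729.
u_2 = w_2 + 0.8729·q_1 = (1.4286, 1.3810, 2.6190, -3.3810).
‖u_2‖ = 4.7157, so q_2 = (0.3029, 0.2928, 0.5554, -0.7170).
q_1·w_3 = (-0.6547)·(-3) + 0.4364·4 + (-0.4364)·(-4) + (-0.4364)·0 = 5.4554; q_2·w_3 = 0.3029·(-3) + 0.2928·4 + 0.5554·(-4) + (-0.7170)·0 = -1.9590.
u_3 = w_3 − 5.4554·q_1 + 1.9590·q_2 = (1.1649, 2.1927, -0.5310, 0.9764).
‖u_3‖ = 2.7204, so q_3 = (0.4282, 0.8060, -0.1952, 0.3589).
Qᵀb = (1.5275, -5.0187, -0.4282).
Back-substitute: x_3 = -0.4282/2.7204 = -0.1574.
x_2 = (-5.0187 + 1.9590·(-0.1574))/4.7157 = -1.1296.
x_1 = (1.5275 + 0.8729·(-1.1296) − 5.4554·(-0.1574))/4.5826 = 0.3056.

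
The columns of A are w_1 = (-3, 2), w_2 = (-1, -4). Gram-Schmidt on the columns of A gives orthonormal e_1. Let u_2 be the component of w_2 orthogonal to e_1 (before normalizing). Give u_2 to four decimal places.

u_2 = (-2.1538, -3.2308)

w_1 = (-3, 2); ‖w_1‖ = 3.6056, so e_1 = (-0.8321, 0.5547).
e_1·w_2 = (-0.8321)·(-1) + 0.5547·(-4) = -1.3868.
u_2 = w_2 + 1.3868·e_1 = (-2.1538, -3.2308).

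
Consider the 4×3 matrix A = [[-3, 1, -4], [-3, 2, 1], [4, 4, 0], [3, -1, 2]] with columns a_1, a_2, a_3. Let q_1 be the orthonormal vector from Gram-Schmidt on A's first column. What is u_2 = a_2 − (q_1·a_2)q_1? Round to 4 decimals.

u_2 = (1.2791, 2.2791, 3.6279, -1.2791)

q_1 = a_1/‖a_1‖ = (-3, -3, 4, 3)/6.5574 = (-0.4575, -0.4575, 0.6100, 0.4575).
r_{12} = q_1·a_2 = 0.6100.
u_2 = a_2 − 0.6100·q_1 = (1.2791, 2.2791, 3.6279, -1.2791).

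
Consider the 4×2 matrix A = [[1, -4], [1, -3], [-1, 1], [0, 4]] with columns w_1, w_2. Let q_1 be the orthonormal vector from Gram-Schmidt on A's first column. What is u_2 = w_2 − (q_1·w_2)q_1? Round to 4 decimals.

u_2 = (-1.3333, -0.3333, -1.6667, 4.0000)

w_1 = (1, 1, -1, 0); ‖w_1‖ = 1.7321, so q_1 = (0.5774, 0.5774, -0.5774, 0.0000).
q_1·w_2 = 0.5774·(-4) + 0.5774·(-3) + (-0.5774)·1 + 0.0000·4 = -4.6188.
u_2 = w_2 + 4.6188·q_1 = (-1.3333, -0.3333, -1.6667, 4.0000).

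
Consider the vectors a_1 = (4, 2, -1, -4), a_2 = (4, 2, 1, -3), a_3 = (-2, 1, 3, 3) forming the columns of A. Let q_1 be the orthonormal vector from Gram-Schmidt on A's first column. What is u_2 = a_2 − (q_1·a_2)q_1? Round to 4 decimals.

u_2 = (0.6486, 0.3243, 1.8378, 0.3514)

q_1 = a_1/‖a_1‖ = (4, 2, -1, -4)/6.0828 = (0.6576, 0.3288, -0.1644, -0.6576).
r_{12} = q_1·a_2 = 5.0964.
u_2 = a_2 − 5.0964·q_1 = (0.6486, 0.3243, 1.8378, 0.3514).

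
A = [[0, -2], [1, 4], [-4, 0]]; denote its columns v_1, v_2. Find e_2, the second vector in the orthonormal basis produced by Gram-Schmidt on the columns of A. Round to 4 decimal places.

v_1 = (0, 1, -4); ‖v_1‖ = 4.1231, so e_1 = (0.0000, 0.2425, -0.9701).
e_1·v_2 = 0.0000·(-2) + 0.2425·4 + (-0.9701)·0 = 0.9701.
u_2 = v_2 − 0.9701·e_1 = (-2.0000, 3.7647, 0.9412).
‖u_2‖ = 4.3656, so e_2 = (-0.4581, 0.8623, 0.2156).

e_2 = (-0.4581, 0.8623, 0.2156)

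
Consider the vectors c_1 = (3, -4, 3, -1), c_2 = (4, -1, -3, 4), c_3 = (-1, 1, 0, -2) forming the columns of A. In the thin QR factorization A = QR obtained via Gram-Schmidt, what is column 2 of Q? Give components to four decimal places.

e_1 = c_1/‖c_1‖ = (3, -4, 3, -1)/5.9161 = (0.5071, -0.6761, 0.5071, -0.1690).
r_{12} = e_1·c_2 = 0.5071.
u_2 = c_2 − 0.5071·e_1 = (3.7429, -0.6571, -3.2571, 4.0857).
‖u_2‖ = 6.4609, so e_2 = (0.5793, -0.1017, -0.5041, 0.6324).

e_2 = (0.5793, -0.1017, -0.5041, 0.6324)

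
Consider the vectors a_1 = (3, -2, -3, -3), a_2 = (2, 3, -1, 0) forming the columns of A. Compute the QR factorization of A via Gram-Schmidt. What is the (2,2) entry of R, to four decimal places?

r_{22} = 3.7027

a_1 = (3, -2, -3, -3); ‖a_1‖ = 5.5678, so q_1 = (0.5388, -0.3592, -0.5388, -0.5388).
q_1·a_2 = 0.5388·2 + (-0.3592)·3 + (-0.5388)·(-1) + (-0.5388)·0 = 0.5388.
u_2 = a_2 − 0.5388·q_1 = (1.7097, 3.1935, -0.7097, 0.2903).
r_{22} = ‖u_2‖ = 3.7027.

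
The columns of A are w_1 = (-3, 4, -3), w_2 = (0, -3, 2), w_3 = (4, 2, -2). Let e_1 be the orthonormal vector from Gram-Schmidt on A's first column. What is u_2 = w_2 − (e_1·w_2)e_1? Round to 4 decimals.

u_2 = (-1.5882, -0.8824, 0.4118)

e_1 = w_1/‖w_1‖ = (-3, 4, -3)/5.8310 = (-0.5145, 0.6860, -0.5145).
r_{12} = e_1·w_2 = -3.0870.
u_2 = w_2 + 3.0870·e_1 = (-1.5882, -0.8824, 0.4118).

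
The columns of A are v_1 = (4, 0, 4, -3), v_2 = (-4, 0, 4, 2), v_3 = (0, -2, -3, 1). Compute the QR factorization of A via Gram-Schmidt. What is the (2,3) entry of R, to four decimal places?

v_1 = (4, 0, 4, -3); ‖v_1‖ = 6.4031, so e_1 = (0.6247, 0.0000, 0.6247, -0.4685).
e_1·v_2 = 0.6247·(-4) + 0.0000·0 + 0.6247·4 + (-0.4685)·2 = -0.9370.
u_2 = v_2 + 0.9370·e_1 = (-3.4146, 0.0000, 4.5854, 1.5610).
‖u_2‖ = 5.9264, so e_2 = (-0.5762, 0.0000, 0.7737, 0.2634).
r_{23} = e_2·v_3 = -2.0578.

r_{23} = -2.0578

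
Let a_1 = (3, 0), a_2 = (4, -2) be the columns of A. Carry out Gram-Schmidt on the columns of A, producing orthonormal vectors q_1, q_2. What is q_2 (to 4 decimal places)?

q_2 = (0.0000, -1.0000)

q_1 = a_1/‖a_1‖ = (3, 0)/3.0000 = (1.0000, 0.0000).
r_{12} = q_1·a_2 = 4.0000.
u_2 = a_2 − 4.0000·q_1 = (0.0000, -2.0000).
‖u_2‖ = 2.0000, so q_2 = (0.0000, -1.0000).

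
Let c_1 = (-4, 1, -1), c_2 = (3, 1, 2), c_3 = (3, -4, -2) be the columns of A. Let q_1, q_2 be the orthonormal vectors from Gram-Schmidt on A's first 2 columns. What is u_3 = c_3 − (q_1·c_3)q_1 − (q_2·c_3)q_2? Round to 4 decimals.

u_3 = (0.1084, 0.1807, -0.2530)

c_1 = (-4, 1, -1); ‖c_1‖ = 4.2426, so q_1 = (-0.9428, 0.2357, -0.2357).
q_1·c_2 = (-0.9428)·3 + 0.2357·1 + (-0.2357)·2 = -3.0641.
u_2 = c_2 + 3.0641·q_1 = (0.1111, 1.7222, 1.2778).
‖u_2‖ = 2.1473, so q_2 = (0.0517, 0.8020, 0.5950).
q_1·c_3 = (-0.9428)·3 + 0.2357·(-4) + (-0.2357)·(-2) = -3.2998; q_2·c_3 = 0.0517·3 + 0.8020·(-4) + 0.5950·(-2) = -4.2430.
u_3 = c_3 + 3.2998·q_1 + 4.2430·q_2 = (0.1084, 0.1807, -0.2530).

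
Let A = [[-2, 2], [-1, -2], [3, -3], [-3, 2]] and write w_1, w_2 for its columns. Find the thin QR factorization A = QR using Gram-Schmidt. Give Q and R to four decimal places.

e_1 = w_1/‖w_1‖ = (-2, -1, 3, -3)/4.7958 = (-0.4170, -0.2085, 0.6255, -0.6255).
r_{12} = e_1·w_2 = -3.5447.
u_2 = w_2 + 3.5447·e_1 = (0.5217, -2.7391, -0.7826, -0.2174).
‖u_2‖ = 2.9043, so e_2 = (0.1796, -0.9431, -0.2695, -0.0749).

Q = [[-0.4170, 0.1796], [-0.2085, -0.9431], [0.6255, -0.2695], [-0.6255, -0.0749]], R = [[4.7958, -3.5447], [0.0000, 2.9043]]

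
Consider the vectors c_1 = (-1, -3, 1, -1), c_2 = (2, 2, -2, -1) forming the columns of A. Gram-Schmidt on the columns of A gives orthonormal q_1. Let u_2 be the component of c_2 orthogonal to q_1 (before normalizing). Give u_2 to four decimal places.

c_1 = (-1, -3, 1, -1); ‖c_1‖ = 3.4641, so q_1 = (-0.2887, -0.8660, 0.2887, -0.2887).
q_1·c_2 = (-0.2887)·2 + (-0.8660)·2 + 0.2887·(-2) + (-0.2887)·(-1) = -2.5981.
u_2 = c_2 + 2.5981·q_1 = (1.2500, -0.2500, -1.2500, -1.7500).

u_2 = (1.2500, -0.2500, -1.2500, -1.7500)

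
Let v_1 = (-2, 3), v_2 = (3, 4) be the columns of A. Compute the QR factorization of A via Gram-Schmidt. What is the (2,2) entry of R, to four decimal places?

v_1 = (-2, 3); ‖v_1‖ = 3.6056, so q_1 = (-0.5547, 0.8321).
q_1·v_2 = (-0.5547)·3 + 0.8321·4 = 1.6641.
u_2 = v_2 − 1.6641·q_1 = (3.9231, 2.6154).
r_{22} = ‖u_2‖ = 4.7150.

r_{22} = 4.7150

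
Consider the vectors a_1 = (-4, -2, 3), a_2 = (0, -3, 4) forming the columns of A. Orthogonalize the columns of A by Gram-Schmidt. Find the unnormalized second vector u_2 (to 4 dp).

u_2 = (2.4828, -1.7586, 2.1379)

e_1 = a_1/‖a_1‖ = (-4, -2, 3)/5.3852 = (-0.7428, -0.3714, 0.5571).
r_{12} = e_1·a_2 = 3.3425.
u_2 = a_2 − 3.3425·e_1 = (2.4828, -1.7586, 2.1379).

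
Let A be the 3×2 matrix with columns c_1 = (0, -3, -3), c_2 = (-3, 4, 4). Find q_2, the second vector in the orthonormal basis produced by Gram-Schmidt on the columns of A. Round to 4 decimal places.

q_2 = (-1.0000, 0.0000, 0.0000)

q_1 = c_1/‖c_1‖ = (0, -3, -3)/4.2426 = (0.0000, -0.7071, -0.7071).
r_{12} = q_1·c_2 = -5.6569.
u_2 = c_2 + 5.6569·q_1 = (-3.0000, 0.0000, 0.0000).
‖u_2‖ = 3.0000, so q_2 = (-1.0000, 0.0000, 0.0000).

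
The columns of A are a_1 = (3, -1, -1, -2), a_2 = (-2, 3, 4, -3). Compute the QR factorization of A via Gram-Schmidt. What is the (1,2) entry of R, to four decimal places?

r_{12} = -1.8074

a_1 = (3, -1, -1, -2); ‖a_1‖ = 3.8730, so e_1 = (0.7746, -0.2582, -0.2582, -0.5164).
r_{12} = e_1·a_2 = -1.8074.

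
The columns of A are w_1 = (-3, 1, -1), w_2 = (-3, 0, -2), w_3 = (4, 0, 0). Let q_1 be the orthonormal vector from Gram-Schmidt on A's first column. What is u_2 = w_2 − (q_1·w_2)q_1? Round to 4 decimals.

w_1 = (-3, 1, -1); ‖w_1‖ = 3.3166, so q_1 = (-0.9045, 0.3015, -0.3015).
q_1·w_2 = (-0.9045)·(-3) + 0.3015·0 + (-0.3015)·(-2) = 3.3166.
u_2 = w_2 − 3.3166·q_1 = (0.0000, -1.0000, -1.0000).

u_2 = (0.0000, -1.0000, -1.0000)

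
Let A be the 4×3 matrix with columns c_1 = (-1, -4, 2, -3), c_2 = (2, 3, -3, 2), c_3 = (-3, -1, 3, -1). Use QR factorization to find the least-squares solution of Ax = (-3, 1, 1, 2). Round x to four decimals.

q_1 = c_1/‖c_1‖ = (-1, -4, 2, -3)/5.4772 = (-0.1826, -0.7303, 0.3651, -0.5477).
r_{12} = q_1·c_2 = -4.7469.
u_2 = c_2 + 4.7469·q_1 = (1.1333, -0.4667, -1.2667, -0.6000).
‖u_2‖ = 1.8619, so q_2 = (0.6087, -0.2506, -0.6803, -0.3223).
r_{13} = q_1·c_3 = 2.9212; r_{23} = q_2·c_3 = -3.2941.
u_3 = c_3 − 2.9212·q_1 + 3.2941·q_2 = (-0.4615, 0.3077, -0.3077, -0.4615).
‖u_3‖ = 0.7845, so q_3 = (-0.5883, 0.3922, -0.3922, -0.5883).
Qᵀb = (-0.9129, -3.4015, 0.5883).
Back-substitute: x_3 = 0.5883/0.7845 = 0.7500.
x_2 = (-3.4015 + 3.2941·0.7500)/1.8619 = -0.5000.
x_1 = (-0.9129 + 4.7469·(-0.5000) − 2.9212·0.7500)/5.4772 = -1.0000.

x = (-1.0000, -0.5000, 0.7500)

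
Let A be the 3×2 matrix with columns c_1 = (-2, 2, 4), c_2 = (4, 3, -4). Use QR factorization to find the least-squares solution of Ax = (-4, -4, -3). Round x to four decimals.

c_1 = (-2, 2, 4); ‖c_1‖ = 4.8990, so q_1 = (-0.4082, 0.4082, 0.8165).
q_1·c_2 = (-0.4082)·4 + 0.4082·3 + 0.8165·(-4) = -3.6742.
u_2 = c_2 + 3.6742·q_1 = (2.5000, 4.5000, -1.0000).
‖u_2‖ = 5.2440, so q_2 = (0.4767, 0.8581, -0.1907).
Qᵀb = (-2.4495, -4.7673).
Back-substitute: x_2 = -4.7673/5.2440 = -0.9091.
x_1 = (-2.4495 + 3.6742·(-0.9091))/4.8990 = -1.1818.

x = (-1.1818, -0.9091)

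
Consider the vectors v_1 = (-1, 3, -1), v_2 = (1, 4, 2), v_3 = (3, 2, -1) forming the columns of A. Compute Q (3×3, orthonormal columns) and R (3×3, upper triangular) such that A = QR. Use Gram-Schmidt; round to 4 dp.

Q = [[-0.3015, 0.4924, 0.8165], [0.9045, 0.4185, 0.0816], [-0.3015, 0.7632, -0.5715]], R = [[3.3166, 2.7136, 1.2060], [0.0000, 3.6927, 1.5510], [0.0000, 0.0000, 3.1843]]

v_1 = (-1, 3, -1); ‖v_1‖ = 3.3166, so q_1 = (-0.3015, 0.9045, -0.3015).
q_1·v_2 = (-0.3015)·1 + 0.9045·4 + (-0.3015)·2 = 2.7136.
u_2 = v_2 − 2.7136·q_1 = (1.8182, 1.5455, 2.8182).
‖u_2‖ = 3.6927, so q_2 = (0.4924, 0.4185, 0.7632).
q_1·v_3 = (-0.3015)·3 + 0.9045·2 + (-0.3015)·(-1) = 1.2060; q_2·v_3 = 0.4924·3 + 0.4185·2 + 0.7632·(-1) = 1.5510.
u_3 = v_3 − 1.2060·q_1 − 1.5510·q_2 = (2.6000, 0.2600, -1.8200).
‖u_3‖ = 3.1843, so q_3 = (0.8165, 0.0816, -0.5715).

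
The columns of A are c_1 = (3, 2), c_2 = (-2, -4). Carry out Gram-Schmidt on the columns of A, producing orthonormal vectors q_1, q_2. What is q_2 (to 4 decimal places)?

c_1 = (3, 2); ‖c_1‖ = 3.6056, so q_1 = (0.8321, 0.5547).
q_1·c_2 = 0.8321·(-2) + 0.5547·(-4) = -3.8829.
u_2 = c_2 + 3.8829·q_1 = (1.2308, -1.8462).
‖u_2‖ = 2.2188, so q_2 = (0.5547, -0.8321).

q_2 = (0.5547, -0.8321)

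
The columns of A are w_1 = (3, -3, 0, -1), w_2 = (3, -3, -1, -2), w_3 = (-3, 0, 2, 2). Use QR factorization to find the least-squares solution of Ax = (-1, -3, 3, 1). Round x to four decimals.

w_1 = (3, -3, 0, -1); ‖w_1‖ = 4.3589, so q_1 = (0.6882, -0.6882, 0.0000, -0.2294).
q_1·w_2 = 0.6882·3 + (-0.6882)·(-3) + 0.0000·(-1) + (-0.2294)·(-2) = 4.5883.
u_2 = w_2 − 4.5883·q_1 = (-0.1579, 0.1579, -1.0000, -0.9474).
‖u_2‖ = 1.3955, so q_2 = (-0.1131, 0.1131, -0.7166, -0.6789).
q_1·w_3 = 0.6882·(-3) + (-0.6882)·0 + 0.0000·2 + (-0.2294)·2 = -2.5236; q_2·w_3 = (-0.1131)·(-3) + 0.1131·0 + (-0.7166)·2 + (-0.6789)·2 = -2.4515.
u_3 = w_3 + 2.5236·q_1 + 2.4515·q_2 = (-1.5405, -1.4595, 0.2432, -0.2432).
‖u_3‖ = 2.1498, so q_3 = (-0.7166, -0.6789, 0.1131, -0.1131).
Qᵀb = (1.1471, -3.0550, 2.9795).
Back-substitute: x_3 = 2.9795/2.1498 = 1.3860.
x_2 = (-3.0550 + 2.4515·1.3860)/1.3955 = 0.2456.
x_1 = (1.1471 − 4.5883·0.2456 + 2.5236·1.3860)/4.3589 = 0.8070.

x = (0.8070, 0.2456, 1.3860)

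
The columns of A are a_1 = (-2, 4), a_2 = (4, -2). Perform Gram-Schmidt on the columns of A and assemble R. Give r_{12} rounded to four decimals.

a_1 = (-2, 4); ‖a_1‖ = 4.4721, so e_1 = (-0.4472, 0.8944).
r_{12} = e_1·a_2 = -3.5777.

r_{12} = -3.5777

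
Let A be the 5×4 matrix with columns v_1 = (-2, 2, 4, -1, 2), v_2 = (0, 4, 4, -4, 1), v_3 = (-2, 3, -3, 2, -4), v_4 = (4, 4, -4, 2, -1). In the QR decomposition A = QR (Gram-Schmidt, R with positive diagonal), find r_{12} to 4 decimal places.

v_1 = (-2, 2, 4, -1, 2); ‖v_1‖ = 5.3852, so q_1 = (-0.3714, 0.3714, 0.7428, -0.1857, 0.3714).
r_{12} = q_1·v_2 = 5.5709.

r_{12} = 5.5709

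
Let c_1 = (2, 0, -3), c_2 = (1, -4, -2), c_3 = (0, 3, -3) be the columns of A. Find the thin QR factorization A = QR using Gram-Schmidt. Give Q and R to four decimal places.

c_1 = (2, 0, -3); ‖c_1‖ = 3.6056, so e_1 = (0.5547, 0.0000, -0.8321).
e_1·c_2 = 0.5547·1 + 0.0000·(-4) + (-0.8321)·(-2) = 2.2188.
u_2 = c_2 − 2.2188·e_1 = (-0.2308, -4.0000, -0.1538).
‖u_2‖ = 4.0096, so e_2 = (-0.0576, -0.9976, -0.0384).
e_1·c_3 = 0.5547·0 + 0.0000·3 + (-0.8321)·(-3) = 2.4962; e_2·c_3 = (-0.0576)·0 + (-0.9976)·3 + (-0.0384)·(-3) = -2.8777.
u_3 = c_3 − 2.4962·e_1 + 2.8777·e_2 = (-1.5502, 0.1292, -1.0335).
‖u_3‖ = 1.8676, so e_3 = (-0.8301, 0.0692, -0.5534).

Q = [[0.5547, -0.0576, -0.8301], [0.0000, -0.9976, 0.0692], [-0.8321, -0.0384, -0.5534]], R = [[3.6056, 2.2188, 2.4962], [0.0000, 4.0096, -2.8777], [0.0000, 0.0000, 1.8676]]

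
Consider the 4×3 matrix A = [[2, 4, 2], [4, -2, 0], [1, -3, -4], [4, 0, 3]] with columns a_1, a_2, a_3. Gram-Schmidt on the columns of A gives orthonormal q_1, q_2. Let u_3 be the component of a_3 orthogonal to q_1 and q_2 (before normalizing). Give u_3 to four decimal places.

q_1 = a_1/‖a_1‖ = (2, 4, 1, 4)/6.0828 = (0.3288, 0.6576, 0.1644, 0.6576).
r_{12} = q_1·a_2 = -0.4932.
u_2 = a_2 + 0.4932·q_1 = (4.1622, -1.6757, -2.9189, 0.3243).
‖u_2‖ = 5.3625, so q_2 = (0.7762, -0.3125, -0.5443, 0.0605).
r_{13} = q_1·a_3 = 1.9728; r_{23} = q_2·a_3 = 3.9110.
u_3 = a_3 − 1.9728·q_1 − 3.9110·q_2 = (-1.6842, -0.0752, -2.1955, 1.4662).

u_3 = (-1.6842, -0.0752, -2.1955, 1.4662)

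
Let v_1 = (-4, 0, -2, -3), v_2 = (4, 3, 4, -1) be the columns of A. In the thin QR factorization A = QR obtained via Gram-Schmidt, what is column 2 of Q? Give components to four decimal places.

e_2 = (0.2132, 0.5796, 0.4930, -0.6129)

v_1 = (-4, 0, -2, -3); ‖v_1‖ = 5.3852, so e_1 = (-0.7428, 0.0000, -0.3714, -0.5571).
e_1·v_2 = (-0.7428)·4 + 0.0000·3 + (-0.3714)·4 + (-0.5571)·(-1) = -3.8996.
u_2 = v_2 + 3.8996·e_1 = (1.1034, 3.0000, 2.5517, -3.1724).
‖u_2‖ = 5.1762, so e_2 = (0.2132, 0.5796, 0.4930, -0.6129).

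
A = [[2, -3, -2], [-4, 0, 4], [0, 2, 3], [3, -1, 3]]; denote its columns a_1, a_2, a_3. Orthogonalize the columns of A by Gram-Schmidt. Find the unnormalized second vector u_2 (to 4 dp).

a_1 = (2, -4, 0, 3); ‖a_1‖ = 5.3852, so e_1 = (0.3714, -0.7428, 0.0000, 0.5571).
e_1·a_2 = 0.3714·(-3) + (-0.7428)·0 + 0.0000·2 + 0.5571·(-1) = -1.6713.
u_2 = a_2 + 1.6713·e_1 = (-2.3793, -1.2414, 2.0000, -0.0690).

u_2 = (-2.3793, -1.2414, 2.0000, -0.0690)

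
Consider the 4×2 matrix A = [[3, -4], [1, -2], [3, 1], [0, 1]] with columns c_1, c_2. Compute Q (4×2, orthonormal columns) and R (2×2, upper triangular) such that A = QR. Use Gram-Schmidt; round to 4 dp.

Q = [[0.6882, -0.5724], [0.2294, -0.3594], [0.6882, 0.6922], [0.0000, 0.2529]], R = [[4.3589, -2.5236], [0.0000, 3.9537]]

e_1 = c_1/‖c_1‖ = (3, 1, 3, 0)/4.3589 = (0.6882, 0.2294, 0.6882, 0.0000).
r_{12} = e_1·c_2 = -2.5236.
u_2 = c_2 + 2.5236·e_1 = (-2.2632, -1.4211, 2.7368, 1.0000).
‖u_2‖ = 3.9537, so e_2 = (-0.5724, -0.3594, 0.6922, 0.2529).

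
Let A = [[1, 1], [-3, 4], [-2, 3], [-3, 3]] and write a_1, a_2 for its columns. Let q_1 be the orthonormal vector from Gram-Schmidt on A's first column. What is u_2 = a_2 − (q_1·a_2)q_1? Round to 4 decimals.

u_2 = (2.1304, 0.6087, 0.7391, -0.3913)

q_1 = a_1/‖a_1‖ = (1, -3, -2, -3)/4.7958 = (0.2085, -0.6255, -0.4170, -0.6255).
r_{12} = q_1·a_2 = -5.4214.
u_2 = a_2 + 5.4214·q_1 = (2.1304, 0.6087, 0.7391, -0.3913).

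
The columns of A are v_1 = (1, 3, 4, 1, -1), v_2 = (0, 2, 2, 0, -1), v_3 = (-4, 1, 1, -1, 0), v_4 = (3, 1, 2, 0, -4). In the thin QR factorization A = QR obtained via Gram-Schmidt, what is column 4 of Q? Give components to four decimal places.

q_4 = (-0.1015, -0.6673, 0.3433, 0.0822, -0.6479)

v_1 = (1, 3, 4, 1, -1); ‖v_1‖ = 5.2915, so q_1 = (0.1890, 0.5669, 0.7559, 0.1890, -0.1890).
q_1·v_2 = 0.1890·0 + 0.5669·2 + 0.7559·2 + 0.1890·0 + (-0.1890)·(-1) = 2.8347.
u_2 = v_2 − 2.8347·q_1 = (-0.5357, 0.3929, -0.1429, -0.5357, -0.4643).
‖u_2‖ = 0.9820, so q_2 = (-0.5455, 0.4001, -0.1455, -0.5455, -0.4728).
q_1·v_3 = 0.1890·(-4) + 0.5669·1 + 0.7559·1 + 0.1890·(-1) + (-0.1890)·0 = 0.3780; q_2·v_3 = (-0.5455)·(-4) + 0.4001·1 + (-0.1455)·1 + (-0.5455)·(-1) + (-0.4728)·0 = 2.9823.
u_3 = v_3 − 0.3780·q_1 − 2.9823·q_2 = (-2.4444, -0.4074, 1.1481, 0.5556, 1.4815).
‖u_3‖ = 3.1564, so q_3 = (-0.7744, -0.1291, 0.3638, 0.1760, 0.4694).
q_1·v_4 = 0.1890·3 + 0.5669·1 + 0.7559·2 + 0.1890·0 + (-0.1890)·(-4) = 3.4017; q_2·v_4 = (-0.5455)·3 + 0.4001·1 + (-0.1455)·2 + (-0.5455)·0 + (-0.4728)·(-4) = 0.3637; q_3·v_4 = (-0.7744)·3 + (-0.1291)·1 + 0.3638·2 + 0.1760·0 + 0.4694·(-4) = -3.6023.
u_4 = v_4 − 3.4017·q_1 − 0.3637·q_2 + 3.6023·q_3 = (-0.2342, -1.5390, 0.7918, 0.1896, -1.4944).
‖u_4‖ = 2.3064, so q_4 = (-0.1015, -0.6673, 0.3433, 0.0822, -0.6479).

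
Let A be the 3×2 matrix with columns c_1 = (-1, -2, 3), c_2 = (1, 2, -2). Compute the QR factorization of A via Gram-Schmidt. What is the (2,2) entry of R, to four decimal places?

r_{22} = 0.5976

q_1 = c_1/‖c_1‖ = (-1, -2, 3)/3.7417 = (-0.2673, -0.5345, 0.8018).
r_{12} = q_1·c_2 = -2.9399.
u_2 = c_2 + 2.9399·q_1 = (0.2143, 0.4286, 0.3571).
r_{22} = ‖u_2‖ = 0.5976.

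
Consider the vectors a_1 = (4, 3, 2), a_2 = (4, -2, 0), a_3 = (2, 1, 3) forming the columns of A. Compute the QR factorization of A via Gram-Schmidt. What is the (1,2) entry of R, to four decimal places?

e_1 = a_1/‖a_1‖ = (4, 3, 2)/5.3852 = (0.7428, 0.5571, 0.3714).
r_{12} = e_1·a_2 = 1.8570.

r_{12} = 1.8570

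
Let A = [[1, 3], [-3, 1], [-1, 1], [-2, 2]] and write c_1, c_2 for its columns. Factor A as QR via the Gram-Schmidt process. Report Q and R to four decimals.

q_1 = c_1/‖c_1‖ = (1, -3, -1, -2)/3.8730 = (0.2582, -0.7746, -0.2582, -0.5164).
r_{12} = q_1·c_2 = -1.2910.
u_2 = c_2 + 1.2910·q_1 = (3.3333, 0.0000, 0.6667, 1.3333).
‖u_2‖ = 3.6515, so q_2 = (0.9129, 0.0000, 0.1826, 0.3651).

Q = [[0.2582, 0.9129], [-0.7746, 0.0000], [-0.2582, 0.1826], [-0.5164, 0.3651]], R = [[3.8730, -1.2910], [0.0000, 3.6515]]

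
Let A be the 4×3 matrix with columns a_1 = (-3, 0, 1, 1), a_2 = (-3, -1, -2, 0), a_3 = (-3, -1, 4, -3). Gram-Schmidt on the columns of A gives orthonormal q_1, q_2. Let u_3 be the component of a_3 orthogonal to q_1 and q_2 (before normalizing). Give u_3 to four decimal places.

a_1 = (-3, 0, 1, 1); ‖a_1‖ = 3.3166, so q_1 = (-0.9045, 0.0000, 0.3015, 0.3015).
q_1·a_2 = (-0.9045)·(-3) + 0.0000·(-1) + 0.3015·(-2) + 0.3015·0 = 2.1106.
u_2 = a_2 − 2.1106·q_1 = (-1.0909, -1.0000, -2.6364, -0.6364).
‖u_2‖ = 3.0896, so q_2 = (-0.3531, -0.3237, -0.8533, -0.2060).
q_1·a_3 = (-0.9045)·(-3) + 0.0000·(-1) + 0.3015·4 + 0.3015·(-3) = 3.0151; q_2·a_3 = (-0.3531)·(-3) + (-0.3237)·(-1) + (-0.8533)·4 + (-0.2060)·(-3) = -1.4124.
u_3 = a_3 − 3.0151·q_1 + 1.4124·q_2 = (-0.7714, -1.4571, 1.8857, -4.2000).

u_3 = (-0.7714, -1.4571, 1.8857, -4.2000)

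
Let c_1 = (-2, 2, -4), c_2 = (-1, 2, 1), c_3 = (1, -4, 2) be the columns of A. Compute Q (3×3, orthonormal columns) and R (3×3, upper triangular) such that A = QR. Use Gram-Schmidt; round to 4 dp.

c_1 = (-2, 2, -4); ‖c_1‖ = 4.8990, so e_1 = (-0.4082, 0.4082, -0.8165).
e_1·c_2 = (-0.4082)·(-1) + 0.4082·2 + (-0.8165)·1 = 0.4082.
u_2 = c_2 − 0.4082·e_1 = (-0.8333, 1.8333, 1.3333).
‖u_2‖ = 2.4152, so e_2 = (-0.3450, 0.7591, 0.5521).
e_1·c_3 = (-0.4082)·1 + 0.4082·(-4) + (-0.8165)·2 = -3.6742; e_2·c_3 = (-0.3450)·1 + 0.7591·(-4) + 0.5521·2 = -2.2772.
u_3 = c_3 + 3.6742·e_1 + 2.2772·e_2 = (-1.2857, -0.7714, 0.2571).
‖u_3‖ = 1.5213, so e_3 = (-0.8452, -0.5071, 0.1690).

Q = [[-0.4082, -0.3450, -0.8452], [0.4082, 0.7591, -0.5071], [-0.8165, 0.5521, 0.1690]], R = [[4.8990, 0.4082, -3.6742], [0.0000, 2.4152, -2.2772], [0.0000, 0.0000, 1.5213]]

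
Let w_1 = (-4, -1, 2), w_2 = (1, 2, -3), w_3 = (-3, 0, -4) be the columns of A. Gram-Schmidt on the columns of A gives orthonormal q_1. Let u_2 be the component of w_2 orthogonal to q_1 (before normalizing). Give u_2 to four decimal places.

u_2 = (-1.2857, 1.4286, -1.8571)

w_1 = (-4, -1, 2); ‖w_1‖ = 4.5826, so q_1 = (-0.8729, -0.2182, 0.4364).
q_1·w_2 = (-0.8729)·1 + (-0.2182)·2 + 0.4364·(-3) = -2.6186.
u_2 = w_2 + 2.6186·q_1 = (-1.2857, 1.4286, -1.8571).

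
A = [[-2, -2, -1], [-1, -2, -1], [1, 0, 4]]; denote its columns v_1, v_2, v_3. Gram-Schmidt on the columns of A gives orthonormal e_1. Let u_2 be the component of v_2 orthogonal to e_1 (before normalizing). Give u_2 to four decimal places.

u_2 = (0.0000, -1.0000, -1.0000)

v_1 = (-2, -1, 1); ‖v_1‖ = 2.4495, so e_1 = (-0.8165, -0.4082, 0.4082).
e_1·v_2 = (-0.8165)·(-2) + (-0.4082)·(-2) + 0.4082·0 = 2.4495.
u_2 = v_2 − 2.4495·e_1 = (0.0000, -1.0000, -1.0000).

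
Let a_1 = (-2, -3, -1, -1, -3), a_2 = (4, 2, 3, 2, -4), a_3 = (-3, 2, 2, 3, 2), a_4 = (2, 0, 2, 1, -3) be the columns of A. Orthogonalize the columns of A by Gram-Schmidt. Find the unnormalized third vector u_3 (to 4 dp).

u_3 = (-3.3922, 0.7977, 1.9574, 2.8039, -0.1233)

a_1 = (-2, -3, -1, -1, -3); ‖a_1‖ = 4.8990, so e_1 = (-0.4082, -0.6124, -0.2041, -0.2041, -0.6124).
e_1·a_2 = (-0.4082)·4 + (-0.6124)·2 + (-0.2041)·3 + (-0.2041)·2 + (-0.6124)·(-4) = -1.4289.
u_2 = a_2 + 1.4289·e_1 = (3.4167, 1.1250, 2.7083, 1.7083, -4.8750).
‖u_2‖ = 6.8526, so e_2 = (0.4986, 0.1642, 0.3952, 0.2493, -0.7114).
e_1·a_3 = (-0.4082)·(-3) + (-0.6124)·2 + (-0.2041)·2 + (-0.2041)·3 + (-0.6124)·2 = -2.2454; e_2·a_3 = 0.4986·(-3) + 0.1642·2 + 0.3952·2 + 0.2493·3 + (-0.7114)·2 = -1.0519.
u_3 = a_3 + 2.2454·e_1 + 1.0519·e_2 = (-3.3922, 0.7977, 1.9574, 2.8039, -0.1233).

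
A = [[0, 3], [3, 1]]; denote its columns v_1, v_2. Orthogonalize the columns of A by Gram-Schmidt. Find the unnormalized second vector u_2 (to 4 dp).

u_2 = (3.0000, 0.0000)

v_1 = (0, 3); ‖v_1‖ = 3.0000, so e_1 = (0.0000, 1.0000).
e_1·v_2 = 0.0000·3 + 1.0000·1 = 1.0000.
u_2 = v_2 − 1.0000·e_1 = (3.0000, 0.0000).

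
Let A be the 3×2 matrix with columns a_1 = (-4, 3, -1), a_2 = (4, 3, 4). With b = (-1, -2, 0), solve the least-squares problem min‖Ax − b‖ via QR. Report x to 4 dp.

x = (-0.2032, -0.2984)

a_1 = (-4, 3, -1); ‖a_1‖ = 5.0990, so e_1 = (-0.7845, 0.5883, -0.1961).
e_1·a_2 = (-0.7845)·4 + 0.5883·3 + (-0.1961)·4 = -2.1573.
u_2 = a_2 + 2.1573·e_1 = (2.3077, 4.2692, 3.5769).
‖u_2‖ = 6.0288, so e_2 = (0.3828, 0.7081, 0.5933).
Qᵀb = (-0.3922, -1.7991).
Back-substitute: x_2 = -1.7991/6.0288 = -0.2984.
x_1 = (-0.3922 + 2.1573·(-0.2984))/5.0990 = -0.2032.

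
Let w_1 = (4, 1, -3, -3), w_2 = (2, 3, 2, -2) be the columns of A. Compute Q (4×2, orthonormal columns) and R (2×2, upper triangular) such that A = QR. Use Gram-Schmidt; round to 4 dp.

Q = [[0.6761, 0.1774], [0.1690, 0.6412], [-0.5071, 0.7026], [-0.5071, -0.2524]], R = [[5.9161, 1.8593], [0.0000, 4.1884]]

w_1 = (4, 1, -3, -3); ‖w_1‖ = 5.9161, so q_1 = (0.6761, 0.1690, -0.5071, -0.5071).
q_1·w_2 = 0.6761·2 + 0.1690·3 + (-0.5071)·2 + (-0.5071)·(-2) = 1.8593.
u_2 = w_2 − 1.8593·q_1 = (0.7429, 2.6857, 2.9429, -1.0571).
‖u_2‖ = 4.1884, so q_2 = (0.1774, 0.6412, 0.7026, -0.2524).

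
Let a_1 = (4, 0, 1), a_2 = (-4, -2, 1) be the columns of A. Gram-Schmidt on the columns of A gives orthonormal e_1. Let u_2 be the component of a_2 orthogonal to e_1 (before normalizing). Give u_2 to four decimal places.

u_2 = (-0.4706, -2.0000, 1.8824)

a_1 = (4, 0, 1); ‖a_1‖ = 4.1231, so e_1 = (0.9701, 0.0000, 0.2425).
e_1·a_2 = 0.9701·(-4) + 0.0000·(-2) + 0.2425·1 = -3.6380.
u_2 = a_2 + 3.6380·e_1 = (-0.4706, -2.0000, 1.8824).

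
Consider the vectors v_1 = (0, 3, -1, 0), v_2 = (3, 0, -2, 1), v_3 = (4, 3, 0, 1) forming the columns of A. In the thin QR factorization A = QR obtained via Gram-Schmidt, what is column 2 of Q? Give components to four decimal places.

q_2 = (0.8135, -0.1627, -0.4881, 0.2712)

q_1 = v_1/‖v_1‖ = (0, 3, -1, 0)/3.1623 = (0.0000, 0.9487, -0.3162, 0.0000).
r_{12} = q_1·v_2 = 0.6325.
u_2 = v_2 − 0.6325·q_1 = (3.0000, -0.6000, -1.8000, 1.0000).
‖u_2‖ = 3.6878, so q_2 = (0.8135, -0.1627, -0.4881, 0.2712).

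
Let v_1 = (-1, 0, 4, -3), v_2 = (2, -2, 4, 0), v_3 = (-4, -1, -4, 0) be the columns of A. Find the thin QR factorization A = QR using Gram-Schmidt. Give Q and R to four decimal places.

v_1 = (-1, 0, 4, -3); ‖v_1‖ = 5.0990, so e_1 = (-0.1961, 0.0000, 0.7845, -0.5883).
e_1·v_2 = (-0.1961)·2 + 0.0000·(-2) + 0.7845·4 + (-0.5883)·0 = 2.7456.
u_2 = v_2 − 2.7456·e_1 = (2.5385, -2.0000, 1.8462, 1.6154).
‖u_2‖ = 4.0573, so e_2 = (0.6257, -0.4929, 0.4550, 0.3981).
e_1·v_3 = (-0.1961)·(-4) + 0.0000·(-1) + 0.7845·(-4) + (-0.5883)·0 = -2.3534; e_2·v_3 = 0.6257·(-4) + (-0.4929)·(-1) + 0.4550·(-4) + 0.3981·0 = -3.8298.
u_3 = v_3 + 2.3534·e_1 + 3.8298·e_2 = (-2.0654, -2.8879, -0.4112, 0.1402).
‖u_3‖ = 3.5769, so e_3 = (-0.5774, -0.8074, -0.1150, 0.0392).

Q = [[-0.1961, 0.6257, -0.5774], [0.0000, -0.4929, -0.8074], [0.7845, 0.4550, -0.1150], [-0.5883, 0.3981, 0.0392]], R = [[5.0990, 2.7456, -2.3534], [0.0000, 4.0573, -3.8298], [0.0000, 0.0000, 3.5769]]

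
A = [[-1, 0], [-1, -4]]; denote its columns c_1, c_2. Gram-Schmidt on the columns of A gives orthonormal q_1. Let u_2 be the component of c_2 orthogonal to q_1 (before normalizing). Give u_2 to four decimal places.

c_1 = (-1, -1); ‖c_1‖ = 1.4142, so q_1 = (-0.7071, -0.7071).
q_1·c_2 = (-0.7071)·0 + (-0.7071)·(-4) = 2.8284.
u_2 = c_2 − 2.8284·q_1 = (2.0000, -2.0000).

u_2 = (2.0000, -2.0000)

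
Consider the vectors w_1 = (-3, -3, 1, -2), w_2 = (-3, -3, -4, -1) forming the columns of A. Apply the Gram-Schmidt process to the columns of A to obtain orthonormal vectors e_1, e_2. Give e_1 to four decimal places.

w_1 = (-3, -3, 1, -2); ‖w_1‖ = 4.7958, so e_1 = (-0.6255, -0.6255, 0.2085, -0.4170).

e_1 = (-0.6255, -0.6255, 0.2085, -0.4170)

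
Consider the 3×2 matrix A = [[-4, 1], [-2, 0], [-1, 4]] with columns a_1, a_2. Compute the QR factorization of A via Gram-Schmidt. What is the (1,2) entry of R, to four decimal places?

r_{12} = -1.7457

a_1 = (-4, -2, -1); ‖a_1‖ = 4.5826, so q_1 = (-0.8729, -0.4364, -0.2182).
r_{12} = q_1·a_2 = -1.7457.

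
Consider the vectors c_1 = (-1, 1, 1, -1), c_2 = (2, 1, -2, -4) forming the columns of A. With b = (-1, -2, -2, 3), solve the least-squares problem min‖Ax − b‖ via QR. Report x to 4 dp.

q_1 = c_1/‖c_1‖ = (-1, 1, 1, -1)/2.0000 = (-0.5000, 0.5000, 0.5000, -0.5000).
r_{12} = q_1·c_2 = 0.5000.
u_2 = c_2 − 0.5000·q_1 = (2.2500, 0.7500, -2.2500, -3.7500).
‖u_2‖ = 4.9749, so q_2 = (0.4523, 0.1508, -0.4523, -0.7538).
Qᵀb = (-3.0000, -2.1106).
Back-substitute: x_2 = -2.1106/4.9749 = -0.4242.
x_1 = (-3.0000 − 0.5000·(-0.4242))/2.0000 = -1.3939.

x = (-1.3939, -0.4242)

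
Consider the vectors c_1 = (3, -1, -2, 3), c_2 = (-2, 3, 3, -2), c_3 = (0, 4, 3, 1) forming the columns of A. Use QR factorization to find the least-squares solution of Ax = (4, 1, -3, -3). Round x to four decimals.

x = (10.4615, 13.5385, -7.3846)

c_1 = (3, -1, -2, 3); ‖c_1‖ = 4.7958, so e_1 = (0.6255, -0.2085, -0.4170, 0.6255).
e_1·c_2 = 0.6255·(-2) + (-0.2085)·3 + (-0.4170)·3 + 0.6255·(-2) = -4.3788.
u_2 = c_2 + 4.3788·e_1 = (0.7391, 2.0870, 1.1739, 0.7391).
‖u_2‖ = 2.6127, so e_2 = (0.2829, 0.7988, 0.4493, 0.2829).
e_1·c_3 = 0.6255·0 + (-0.2085)·4 + (-0.4170)·3 + 0.6255·1 = -1.4596; e_2·c_3 = 0.2829·0 + 0.7988·4 + 0.4493·3 + 0.2829·1 = 4.8260.
u_3 = c_3 + 1.4596·e_1 − 4.8260·e_2 = (-0.4522, -0.1592, 0.2229, 0.5478).
‖u_3‖ = 0.7613, so e_3 = (-0.5940, -0.2092, 0.2928, 0.7195).
Qᵀb = (1.6681, -0.2663, -5.6221).
Back-substitute: x_3 = -5.6221/0.7613 = -7.3846.
x_2 = (-0.2663 − 4.8260·(-7.3846))/2.6127 = 13.5385.
x_1 = (1.6681 + 4.3788·13.5385 + 1.4596·(-7.3846))/4.7958 = 10.4615.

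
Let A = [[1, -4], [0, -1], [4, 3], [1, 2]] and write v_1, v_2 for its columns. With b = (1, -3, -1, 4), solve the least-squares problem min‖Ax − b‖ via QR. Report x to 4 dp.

v_1 = (1, 0, 4, 1); ‖v_1‖ = 4.2426, so q_1 = (0.2357, 0.0000, 0.9428, 0.2357).
q_1·v_2 = 0.2357·(-4) + 0.0000·(-1) + 0.9428·3 + 0.2357·2 = 2.3570.
u_2 = v_2 − 2.3570·q_1 = (-4.5556, -1.0000, 0.7778, 1.4444).
‖u_2‖ = 4.9441, so q_2 = (-0.9214, -0.2023, 0.1573, 0.2922).
Qᵀb = (0.2357, 0.6967).
Back-substitute: x_2 = 0.6967/4.9441 = 0.1409.
x_1 = (0.2357 − 2.3570·0.1409)/4.2426 = -0.0227.

x = (-0.0227, 0.1409)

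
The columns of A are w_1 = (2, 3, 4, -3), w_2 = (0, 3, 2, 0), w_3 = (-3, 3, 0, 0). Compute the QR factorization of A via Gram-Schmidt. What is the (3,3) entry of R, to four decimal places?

w_1 = (2, 3, 4, -3); ‖w_1‖ = 6.1644, so e_1 = (0.3244, 0.4867, 0.6489, -0.4867).
e_1·w_2 = 0.3244·0 + 0.4867·3 + 0.6489·2 + (-0.4867)·0 = 2.7578.
u_2 = w_2 − 2.7578·e_1 = (-0.8947, 1.6579, 0.2105, 1.3421).
‖u_2‖ = 2.3227, so e_2 = (-0.3852, 0.7138, 0.0906, 0.5778).
e_1·w_3 = 0.3244·(-3) + 0.4867·3 + 0.6489·0 + (-0.4867)·0 = 0.4867; e_2·w_3 = (-0.3852)·(-3) + 0.7138·3 + 0.0906·0 + 0.5778·0 = 3.2970.
u_3 = w_3 − 0.4867·e_1 − 3.2970·e_2 = (-1.8878, 0.4098, -0.6146, -1.6683).
r_{33} = ‖u_3‖ = 2.6254.

r_{33} = 2.6254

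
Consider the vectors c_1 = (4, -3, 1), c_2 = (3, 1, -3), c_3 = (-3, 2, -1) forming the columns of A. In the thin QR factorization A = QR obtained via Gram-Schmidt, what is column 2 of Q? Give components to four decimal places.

q_1 = c_1/‖c_1‖ = (4, -3, 1)/5.0990 = (0.7845, -0.5883, 0.1961).
r_{12} = q_1·c_2 = 1.1767.
u_2 = c_2 − 1.1767·q_1 = (2.0769, 1.6923, -3.2308).
‖u_2‖ = 4.1971, so q_2 = (0.4949, 0.4032, -0.7698).

q_2 = (0.4949, 0.4032, -0.7698)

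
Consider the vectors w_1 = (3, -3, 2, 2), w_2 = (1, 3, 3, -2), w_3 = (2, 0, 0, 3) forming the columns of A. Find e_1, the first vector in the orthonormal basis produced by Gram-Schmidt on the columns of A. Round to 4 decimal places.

e_1 = (0.5883, -0.5883, 0.3922, 0.3922)

w_1 = (3, -3, 2, 2); ‖w_1‖ = 5.0990, so e_1 = (0.5883, -0.5883, 0.3922, 0.3922).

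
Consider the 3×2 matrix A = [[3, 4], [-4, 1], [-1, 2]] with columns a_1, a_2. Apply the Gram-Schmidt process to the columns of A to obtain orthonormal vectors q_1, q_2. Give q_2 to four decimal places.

a_1 = (3, -4, -1); ‖a_1‖ = 5.0990, so q_1 = (0.5883, -0.7845, -0.1961).
q_1·a_2 = 0.5883·4 + (-0.7845)·1 + (-0.1961)·2 = 1.1767.
u_2 = a_2 − 1.1767·q_1 = (3.3077, 1.9231, 2.2308).
‖u_2‖ = 4.4289, so q_2 = (0.7468, 0.4342, 0.5037).

q_2 = (0.7468, 0.4342, 0.5037)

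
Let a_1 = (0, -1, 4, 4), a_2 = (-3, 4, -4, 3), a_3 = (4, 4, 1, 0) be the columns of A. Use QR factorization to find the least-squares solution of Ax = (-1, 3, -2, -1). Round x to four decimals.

x = (-0.3720, 0.3405, 0.1818)

a_1 = (0, -1, 4, 4); ‖a_1‖ = 5.7446, so e_1 = (0.0000, -0.1741, 0.6963, 0.6963).
e_1·a_2 = 0.0000·(-3) + (-0.1741)·4 + 0.6963·(-4) + 0.6963·3 = -1.3926.
u_2 = a_2 + 1.3926·e_1 = (-3.0000, 3.7576, -3.0303, 3.9697).
‖u_2‖ = 6.9326, so e_2 = (-0.4327, 0.5420, -0.4371, 0.5726).
e_1·a_3 = 0.0000·4 + (-0.1741)·4 + 0.6963·1 + 0.6963·0 = 0.0000; e_2·a_3 = (-0.4327)·4 + 0.5420·4 + (-0.4371)·1 + 0.5726·0 = 0.0000.
u_3 = a_3 + 0.0000·e_1 − 0.0000·e_2 = (4.0000, 4.0000, 1.0000, 0.0000).
‖u_3‖ = 5.7446, so e_3 = (0.6963, 0.6963, 0.1741, 0.0000).
Qᵀb = (-2.6112, 2.3604, 1.0445).
Back-substitute: x_3 = 1.0445/5.7446 = 0.1818.
x_2 = (2.3604 − 0.0000·0.1818)/6.9326 = 0.3405.
x_1 = (-2.6112 + 1.3926·0.3405 + 0.0000·0.1818)/5.7446 = -0.3720.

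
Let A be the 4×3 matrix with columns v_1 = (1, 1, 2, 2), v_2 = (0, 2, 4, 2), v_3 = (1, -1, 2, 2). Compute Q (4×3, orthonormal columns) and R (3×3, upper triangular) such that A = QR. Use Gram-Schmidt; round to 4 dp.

Q = [[0.3162, -0.6674, -0.1005], [0.3162, 0.2860, -0.9045], [0.6325, 0.5721, 0.4020], [0.6325, -0.3814, 0.1005]], R = [[3.1623, 4.4272, 2.5298], [0.0000, 2.0976, -0.5721], [0.0000, 0.0000, 1.8091]]

e_1 = v_1/‖v_1‖ = (1, 1, 2, 2)/3.1623 = (0.3162, 0.3162, 0.6325, 0.6325).
r_{12} = e_1·v_2 = 4.4272.
u_2 = v_2 − 4.4272·e_1 = (-1.4000, 0.6000, 1.2000, -0.8000).
‖u_2‖ = 2.0976, so e_2 = (-0.6674, 0.2860, 0.5721, -0.3814).
r_{13} = e_1·v_3 = 2.5298; r_{23} = e_2·v_3 = -0.5721.
u_3 = v_3 − 2.5298·e_1 + 0.5721·e_2 = (-0.1818, -1.6364, 0.7273, 0.1818).
‖u_3‖ = 1.8091, so e_3 = (-0.1005, -0.9045, 0.4020, 0.1005).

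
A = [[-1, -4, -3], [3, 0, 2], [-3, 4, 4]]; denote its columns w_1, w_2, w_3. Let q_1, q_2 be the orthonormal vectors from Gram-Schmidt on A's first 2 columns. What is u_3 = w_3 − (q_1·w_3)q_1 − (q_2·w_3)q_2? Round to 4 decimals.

u_3 = (0.9706, 1.2941, 0.9706)

w_1 = (-1, 3, -3); ‖w_1‖ = 4.3589, so q_1 = (-0.2294, 0.6882, -0.6882).
q_1·w_2 = (-0.2294)·(-4) + 0.6882·0 + (-0.6882)·4 = -1.8353.
u_2 = w_2 + 1.8353·q_1 = (-4.4211, 1.2632, 2.7368).
‖u_2‖ = 5.3508, so q_2 = (-0.8262, 0.2361, 0.5115).
q_1·w_3 = (-0.2294)·(-3) + 0.6882·2 + (-0.6882)·4 = -0.6882; q_2·w_3 = (-0.8262)·(-3) + 0.2361·2 + 0.5115·4 = 4.9967.
u_3 = w_3 + 0.6882·q_1 − 4.9967·q_2 = (0.9706, 1.2941, 0.9706).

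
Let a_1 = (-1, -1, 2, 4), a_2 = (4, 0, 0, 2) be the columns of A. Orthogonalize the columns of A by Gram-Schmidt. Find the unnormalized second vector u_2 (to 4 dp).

a_1 = (-1, -1, 2, 4); ‖a_1‖ = 4.6904, so e_1 = (-0.2132, -0.2132, 0.4264, 0.8528).
e_1·a_2 = (-0.2132)·4 + (-0.2132)·0 + 0.4264·0 + 0.8528·2 = 0.8528.
u_2 = a_2 − 0.8528·e_1 = (4.1818, 0.1818, -0.3636, 1.2727).

u_2 = (4.1818, 0.1818, -0.3636, 1.2727)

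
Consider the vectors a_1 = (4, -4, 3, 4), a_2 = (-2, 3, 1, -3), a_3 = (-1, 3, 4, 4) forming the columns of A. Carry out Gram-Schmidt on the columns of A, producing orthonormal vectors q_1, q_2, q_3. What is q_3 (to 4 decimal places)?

q_1 = a_1/‖a_1‖ = (4, -4, 3, 4)/7.5498 = (0.5298, -0.5298, 0.3974, 0.5298).
r_{12} = q_1·a_2 = -3.8411.
u_2 = a_2 + 3.8411·q_1 = (0.0351, 0.9649, 2.5263, -0.9649).
‖u_2‖ = 2.8715, so q_2 = (0.0122, 0.3360, 0.8798, -0.3360).
r_{13} = q_1·a_3 = 1.5894; r_{23} = q_2·a_3 = 3.1709.
u_3 = a_3 − 1.5894·q_1 − 3.1709·q_2 = (-1.8809, 2.7766, 0.5787, 4.2234).
‖u_3‖ = 5.4239, so q_3 = (-0.3468, 0.5119, 0.1067, 0.7787).

q_3 = (-0.3468, 0.5119, 0.1067, 0.7787)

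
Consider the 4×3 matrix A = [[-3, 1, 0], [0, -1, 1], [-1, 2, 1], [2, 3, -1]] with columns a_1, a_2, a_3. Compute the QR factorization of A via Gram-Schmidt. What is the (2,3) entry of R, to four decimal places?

r_{23} = -0.4622

a_1 = (-3, 0, -1, 2); ‖a_1‖ = 3.7417, so e_1 = (-0.8018, 0.0000, -0.2673, 0.5345).
e_1·a_2 = (-0.8018)·1 + 0.0000·(-1) + (-0.2673)·2 + 0.5345·3 = 0.2673.
u_2 = a_2 − 0.2673·e_1 = (1.2143, -1.0000, 2.0714, 2.8571).
‖u_2‖ = 3.8638, so e_2 = (0.3143, -0.2588, 0.5361, 0.7395).
r_{23} = e_2·a_3 = -0.4622.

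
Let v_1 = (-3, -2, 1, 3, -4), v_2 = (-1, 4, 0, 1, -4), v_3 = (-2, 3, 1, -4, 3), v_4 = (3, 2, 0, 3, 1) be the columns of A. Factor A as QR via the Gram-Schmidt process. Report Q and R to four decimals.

v_1 = (-3, -2, 1, 3, -4); ‖v_1‖ = 6.2450, so q_1 = (-0.4804, -0.3203, 0.1601, 0.4804, -0.6405).
q_1·v_2 = (-0.4804)·(-1) + (-0.3203)·4 + 0.1601·0 + 0.4804·1 + (-0.6405)·(-4) = 2.2418.
u_2 = v_2 − 2.2418·q_1 = (0.0769, 4.7179, -0.3590, -0.0769, -2.5641).
‖u_2‖ = 5.3828, so q_2 = (0.0143, 0.8765, -0.0667, -0.0143, -0.4764).
q_1·v_3 = (-0.4804)·(-2) + (-0.3203)·3 + 0.1601·1 + 0.4804·(-4) + (-0.6405)·3 = -3.6829; q_2·v_3 = 0.0143·(-2) + 0.8765·3 + (-0.0667)·1 + (-0.0143)·(-4) + (-0.4764)·3 = 1.1623.
u_3 = v_3 + 3.6829·q_1 − 1.1623·q_2 = (-3.7858, 0.8018, 1.6673, -2.2142, 1.1947).
‖u_3‖ = 4.9076, so q_3 = (-0.7714, 0.1634, 0.3397, -0.4512, 0.2434).
q_1·v_4 = (-0.4804)·3 + (-0.3203)·2 + 0.1601·0 + 0.4804·3 + (-0.6405)·1 = -1.2810; q_2·v_4 = 0.0143·3 + 0.8765·2 + (-0.0667)·0 + (-0.0143)·3 + (-0.4764)·1 = 1.2766; q_3·v_4 = (-0.7714)·3 + 0.1634·2 + 0.3397·0 + (-0.4512)·3 + 0.2434·1 = -3.0976.
u_4 = v_4 + 1.2810·q_1 − 1.2766·q_2 + 3.0976·q_3 = (-0.0231, 0.9769, 1.3426, 2.2361, 1.5417).
‖u_4‖ = 3.1834, so q_4 = (-0.0073, 0.3069, 0.4217, 0.7024, 0.4843).

Q = [[-0.4804, 0.0143, -0.7714, -0.0073], [-0.3203, 0.8765, 0.1634, 0.3069], [0.1601, -0.0667, 0.3397, 0.4217], [0.4804, -0.0143, -0.4512, 0.7024], [-0.6405, -0.4764, 0.2434, 0.4843]], R = [[6.2450, 2.2418, -3.6829, -1.2810], [0.0000, 5.3828, 1.1623, 1.2766], [0.0000, 0.0000, 4.9076, -3.0976], [0.0000, 0.0000, 0.0000, 3.1834]]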